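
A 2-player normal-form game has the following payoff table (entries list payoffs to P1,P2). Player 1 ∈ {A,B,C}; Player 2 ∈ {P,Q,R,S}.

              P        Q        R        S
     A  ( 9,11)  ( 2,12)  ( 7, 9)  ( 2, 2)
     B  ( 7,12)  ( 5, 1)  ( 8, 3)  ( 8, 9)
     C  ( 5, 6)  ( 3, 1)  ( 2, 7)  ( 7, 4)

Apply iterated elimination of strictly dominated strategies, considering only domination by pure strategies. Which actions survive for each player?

P1 drop C (B beats it: P:7>5 Q:5>3 R:8>2 S:8>7)
P2 drop R (P beats it: A:11>9 B:12>3)
P2 drop S (P beats it: A:11>2 B:12>9)
P1→{A,B} P2→{P,Q}

IESDS → P1:{A,B} P2:{P,Q}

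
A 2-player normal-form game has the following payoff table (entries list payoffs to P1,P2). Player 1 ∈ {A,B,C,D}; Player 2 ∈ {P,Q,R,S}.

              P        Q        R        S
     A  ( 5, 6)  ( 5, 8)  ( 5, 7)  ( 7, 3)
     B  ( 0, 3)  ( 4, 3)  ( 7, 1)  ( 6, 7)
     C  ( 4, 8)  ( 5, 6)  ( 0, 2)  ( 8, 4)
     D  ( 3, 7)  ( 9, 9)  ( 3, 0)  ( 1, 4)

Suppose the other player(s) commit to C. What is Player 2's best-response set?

u_2(P vs C) = 8
u_2(Q vs C) = 6
u_2(R vs C) = 2
u_2(S vs C) = 4
max payoff 8 at {P}

argmax u_2 = {P}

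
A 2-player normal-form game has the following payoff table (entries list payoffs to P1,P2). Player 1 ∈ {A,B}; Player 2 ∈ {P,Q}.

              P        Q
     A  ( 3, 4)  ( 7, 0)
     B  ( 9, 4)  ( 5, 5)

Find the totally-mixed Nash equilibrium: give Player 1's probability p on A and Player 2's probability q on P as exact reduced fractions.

p=1/5, q=1/4

P1 indiff ⇒ q·3+(1-q)·7 = q·9+(1-q)·5 ⇒ q(-6) = (1-q)(-2) ⇒ q = 1/4
P2 indiff ⇒ p·4+(1-p)·4 = p·0+(1-p)·5 ⇒ p(4) = (1-p)(1) ⇒ p = 1/5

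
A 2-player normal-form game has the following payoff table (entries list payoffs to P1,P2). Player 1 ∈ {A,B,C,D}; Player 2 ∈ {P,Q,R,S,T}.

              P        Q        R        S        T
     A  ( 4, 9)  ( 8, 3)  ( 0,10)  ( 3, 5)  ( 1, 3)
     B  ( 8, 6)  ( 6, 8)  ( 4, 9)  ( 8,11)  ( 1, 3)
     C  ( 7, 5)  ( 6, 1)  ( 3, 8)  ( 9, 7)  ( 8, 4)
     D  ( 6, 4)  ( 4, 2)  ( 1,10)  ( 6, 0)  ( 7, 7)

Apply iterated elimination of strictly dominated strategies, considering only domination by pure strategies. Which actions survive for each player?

P1 drop D (C beats it: P:7>6 Q:6>4 R:3>1 S:9>6 T:8>7)
P2 drop P (R beats it: A:10>9 B:9>6 C:8>5)
P2 drop Q (R beats it: A:10>3 B:9>8 C:8>1)
P1 drop A (C beats it: R:3>0 S:9>3 T:8>1)
P2 drop T (R beats it: B:9>3 C:8>4)
P1→{B,C} P2→{R,S}

Remaining: P1:{B,C} P2:{R,S}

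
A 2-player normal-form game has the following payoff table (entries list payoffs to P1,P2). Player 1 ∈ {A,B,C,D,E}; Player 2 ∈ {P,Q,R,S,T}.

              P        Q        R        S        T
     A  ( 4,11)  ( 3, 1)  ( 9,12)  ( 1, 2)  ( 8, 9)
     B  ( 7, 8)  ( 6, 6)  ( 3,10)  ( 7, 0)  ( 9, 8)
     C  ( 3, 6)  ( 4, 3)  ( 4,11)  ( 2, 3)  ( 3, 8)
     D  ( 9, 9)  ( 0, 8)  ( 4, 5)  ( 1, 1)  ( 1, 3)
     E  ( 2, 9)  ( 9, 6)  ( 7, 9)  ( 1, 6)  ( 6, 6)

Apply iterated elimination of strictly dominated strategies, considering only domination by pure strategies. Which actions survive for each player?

IESDS → P1:{A,D} P2:{P,R}

P2 drop Q (P beats it: A:11>1 B:8>6 C:6>3 D:9>8 E:9>6)
P2 drop S (P beats it: A:11>2 B:8>0 C:6>3 D:9>1 E:9>6)
P1 drop C (A beats it: P:4>3 R:9>4 T:8>3)
P1 drop E (A beats it: P:4>2 R:9>7 T:8>6)
P2 drop T (R beats it: A:12>9 B:10>8 D:5>3)
P1 drop B (D beats it: P:9>7 R:4>3)
P1→{A,D} P2→{P,R}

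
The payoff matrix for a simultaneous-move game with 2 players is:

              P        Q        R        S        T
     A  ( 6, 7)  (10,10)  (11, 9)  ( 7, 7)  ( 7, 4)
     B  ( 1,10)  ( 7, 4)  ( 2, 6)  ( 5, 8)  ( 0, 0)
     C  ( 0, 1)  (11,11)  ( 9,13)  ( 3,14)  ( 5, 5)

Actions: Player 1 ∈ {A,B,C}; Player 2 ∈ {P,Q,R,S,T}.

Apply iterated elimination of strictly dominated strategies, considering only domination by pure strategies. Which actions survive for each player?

IESDS → P1:{A,C} P2:{Q,R,S}

P1 drop B (A beats it: P:6>1 Q:10>7 R:11>2 S:7>5 T:7>0)
P2 drop P (Q beats it: A:10>7 C:11>1)
P2 drop T (Q beats it: A:10>4 C:11>5)
P1→{A,C} P2→{Q,R,S}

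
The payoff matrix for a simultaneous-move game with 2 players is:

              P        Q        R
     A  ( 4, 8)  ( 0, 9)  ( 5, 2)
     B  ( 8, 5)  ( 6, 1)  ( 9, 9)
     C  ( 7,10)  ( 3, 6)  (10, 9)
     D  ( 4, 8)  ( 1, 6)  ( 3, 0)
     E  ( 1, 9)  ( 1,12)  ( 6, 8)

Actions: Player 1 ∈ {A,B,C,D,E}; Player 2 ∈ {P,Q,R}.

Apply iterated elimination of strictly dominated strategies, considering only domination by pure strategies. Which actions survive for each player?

P1 drop A (B beats it: P:8>4 Q:6>0 R:9>5)
P1 drop D (B beats it: P:8>4 Q:6>1 R:9>3)
P1 drop E (B beats it: P:8>1 Q:6>1 R:9>6)
P2 drop Q (P beats it: B:5>1 C:10>6)
P1→{B,C} P2→{P,R}

IESDS → P1:{B,C} P2:{P,R}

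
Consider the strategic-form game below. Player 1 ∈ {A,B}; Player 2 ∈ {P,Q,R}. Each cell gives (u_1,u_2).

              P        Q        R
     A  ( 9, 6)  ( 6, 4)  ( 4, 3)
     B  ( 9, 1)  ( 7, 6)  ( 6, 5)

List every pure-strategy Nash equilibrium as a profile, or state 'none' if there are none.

Nash profiles: (A,P), (B,Q)

(A,P): NE
(A,Q): not NE [P1→B gives 7>6; P2→P gives 6>4]
(A,R): not NE [P1→B gives 6>4; P2→P gives 6>3]
(B,P): not NE [P2→Q gives 6>1]
(B,Q): NE
(B,R): not NE [P2→Q gives 6>5]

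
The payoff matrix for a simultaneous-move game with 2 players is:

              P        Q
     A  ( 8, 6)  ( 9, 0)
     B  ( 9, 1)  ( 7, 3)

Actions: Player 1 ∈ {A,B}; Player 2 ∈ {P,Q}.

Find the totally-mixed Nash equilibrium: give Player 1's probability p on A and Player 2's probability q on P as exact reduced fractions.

(p,q) = (1/4, 2/3)

P1 indiff ⇒ q·8+(1-q)·9 = q·9+(1-q)·7 ⇒ q(-1) = (1-q)(-2) ⇒ q = 2/3
P2 indiff ⇒ p·6+(1-p)·1 = p·0+(1-p)·3 ⇒ p(6) = (1-p)(2) ⇒ p = 1/4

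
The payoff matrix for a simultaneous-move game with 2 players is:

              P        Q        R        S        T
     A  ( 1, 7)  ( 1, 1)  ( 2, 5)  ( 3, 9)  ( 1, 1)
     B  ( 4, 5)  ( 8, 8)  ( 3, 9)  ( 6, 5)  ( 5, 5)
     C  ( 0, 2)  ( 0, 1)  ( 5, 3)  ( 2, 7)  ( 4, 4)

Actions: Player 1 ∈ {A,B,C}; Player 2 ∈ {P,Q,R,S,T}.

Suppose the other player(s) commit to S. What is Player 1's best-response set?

P1 best: {B}

u_1(A vs S) = 3
u_1(B vs S) = 6
u_1(C vs S) = 2
max payoff 6 at {B}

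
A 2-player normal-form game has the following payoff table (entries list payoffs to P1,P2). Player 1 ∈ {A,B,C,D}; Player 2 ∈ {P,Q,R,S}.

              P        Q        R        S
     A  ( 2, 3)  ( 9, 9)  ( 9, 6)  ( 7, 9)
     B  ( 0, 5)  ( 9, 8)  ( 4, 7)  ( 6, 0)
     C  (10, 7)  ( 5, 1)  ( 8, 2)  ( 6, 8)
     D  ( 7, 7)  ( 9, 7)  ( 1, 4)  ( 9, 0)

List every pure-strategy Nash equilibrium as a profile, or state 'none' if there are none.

(A,P): not NE [P1→C gives 10>2; P2→S gives 9>3]
(A,Q): NE
(A,R): not NE [P2→S gives 9>6]
(A,S): not NE [P1→D gives 9>7]
(B,P): not NE [P1→C gives 10>0; P2→Q gives 8>5]
(B,Q): NE
(B,R): not NE [P1→A gives 9>4; P2→Q gives 8>7]
(B,S): not NE [P1→D gives 9>6; P2→Q gives 8>0]
(C,P): not NE [P2→S gives 8>7]
(C,Q): not NE [P1→D gives 9>5; P2→S gives 8>1]
(C,R): not NE [P1→A gives 9>8; P2→S gives 8>2]
(C,S): not NE [P1→D gives 9>6]
(D,P): not NE [P1→C gives 10>7]
(D,Q): NE
(D,R): not NE [P1→A gives 9>1; P2→Q gives 7>4]
(D,S): not NE [P2→Q gives 7>0]

PSNE = {(A,Q), (B,Q), (D,Q)}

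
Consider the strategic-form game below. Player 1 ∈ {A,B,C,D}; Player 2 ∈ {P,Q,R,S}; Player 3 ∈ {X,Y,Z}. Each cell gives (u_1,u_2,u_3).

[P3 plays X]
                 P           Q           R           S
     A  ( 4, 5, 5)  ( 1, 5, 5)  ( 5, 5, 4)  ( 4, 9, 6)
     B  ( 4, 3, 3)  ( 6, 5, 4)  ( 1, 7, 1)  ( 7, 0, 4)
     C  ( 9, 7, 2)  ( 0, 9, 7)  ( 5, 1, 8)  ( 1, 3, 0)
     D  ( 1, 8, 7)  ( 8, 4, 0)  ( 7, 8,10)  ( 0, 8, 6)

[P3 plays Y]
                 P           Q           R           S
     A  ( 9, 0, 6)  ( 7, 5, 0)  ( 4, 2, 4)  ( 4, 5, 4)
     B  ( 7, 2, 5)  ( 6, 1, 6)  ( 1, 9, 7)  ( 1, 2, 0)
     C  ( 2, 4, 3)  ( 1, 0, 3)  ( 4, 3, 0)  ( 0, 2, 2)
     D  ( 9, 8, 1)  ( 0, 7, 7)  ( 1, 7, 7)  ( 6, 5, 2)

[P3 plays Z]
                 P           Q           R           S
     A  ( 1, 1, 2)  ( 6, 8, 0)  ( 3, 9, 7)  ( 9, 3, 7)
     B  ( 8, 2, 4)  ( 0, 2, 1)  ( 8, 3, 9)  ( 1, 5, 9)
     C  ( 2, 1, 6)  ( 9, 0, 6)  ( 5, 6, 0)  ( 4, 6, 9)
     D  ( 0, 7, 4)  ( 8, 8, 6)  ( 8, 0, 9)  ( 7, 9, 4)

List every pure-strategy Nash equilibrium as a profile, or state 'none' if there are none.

NE set: (D,R,X)

(A,P,X): not NE [P1→C gives 9>4; P2→S gives 9>5; P3→Y gives 6>5]
(A,P,Y): not NE [P2→S gives 5>0]
(A,P,Z): not NE [P1→B gives 8>1; P2→R gives 9>1; P3→Y gives 6>2]
(A,Q,X): not NE [P1→D gives 8>1; P2→S gives 9>5]
(A,Q,Y): not NE [P3→X gives 5>0]
(A,Q,Z): not NE [P1→C gives 9>6; P2→R gives 9>8; P3→X gives 5>0]
(A,R,X): not NE [P1→D gives 7>5; P2→S gives 9>5; P3→Z gives 7>4]
(A,R,Y): not NE [P2→S gives 5>2; P3→Z gives 7>4]
(A,R,Z): not NE [P1→D gives 8>3]
(A,S,X): not NE [P1→B gives 7>4; P3→Z gives 7>6]
(A,S,Y): not NE [P1→D gives 6>4; P3→Z gives 7>4]
(A,S,Z): not NE [P2→R gives 9>3]
(B,P,X): not NE [P1→C gives 9>4; P2→R gives 7>3; P3→Y gives 5>3]
(B,P,Y): not NE [P1→D gives 9>7; P2→R gives 9>2]
(B,P,Z): not NE [P2→S gives 5>2; P3→Y gives 5>4]
(B,Q,X): not NE [P1→D gives 8>6; P2→R gives 7>5; P3→Y gives 6>4]
(B,Q,Y): not NE [P1→A gives 7>6; P2→R gives 9>1]
(B,Q,Z): not NE [P1→C gives 9>0; P2→S gives 5>2; P3→Y gives 6>1]
(B,R,X): not NE [P1→D gives 7>1; P3→Z gives 9>1]
(B,R,Y): not NE [P1→C gives 4>1; P3→Z gives 9>7]
(B,R,Z): not NE [P2→S gives 5>3]
(B,S,X): not NE [P2→R gives 7>0; P3→Z gives 9>4]
(B,S,Y): not NE [P1→D gives 6>1; P2→R gives 9>2; P3→Z gives 9>0]
(B,S,Z): not NE [P1→A gives 9>1]
(C,P,X): not NE [P2→Q gives 9>7; P3→Z gives 6>2]
(C,P,Y): not NE [P1→D gives 9>2; P3→Z gives 6>3]
(C,P,Z): not NE [P1→B gives 8>2; P2→S gives 6>1]
(C,Q,X): not NE [P1→D gives 8>0]
(C,Q,Y): not NE [P1→A gives 7>1; P2→P gives 4>0; P3→X gives 7>3]
(C,Q,Z): not NE [P2→S gives 6>0; P3→X gives 7>6]
(C,R,X): not NE [P1→D gives 7>5; P2→Q gives 9>1]
(C,R,Y): not NE [P2→P gives 4>3; P3→X gives 8>0]
(C,R,Z): not NE [P1→D gives 8>5; P3→X gives 8>0]
(C,S,X): not NE [P1→B gives 7>1; P2→Q gives 9>3; P3→Z gives 9>0]
(C,S,Y): not NE [P1→D gives 6>0; P2→P gives 4>2; P3→Z gives 9>2]
(C,S,Z): not NE [P1→A gives 9>4]
(D,P,X): not NE [P1→C gives 9>1]
(D,P,Y): not NE [P3→X gives 7>1]
(D,P,Z): not NE [P1→B gives 8>0; P2→S gives 9>7; P3→X gives 7>4]
(D,Q,X): not NE [P2→S gives 8>4; P3→Y gives 7>0]
(D,Q,Y): not NE [P1→A gives 7>0; P2→P gives 8>7]
(D,Q,Z): not NE [P1→C gives 9>8; P2→S gives 9>8; P3→Y gives 7>6]
(D,R,X): NE
(D,R,Y): not NE [P1→C gives 4>1; P2→P gives 8>7; P3→X gives 10>7]
(D,R,Z): not NE [P2→S gives 9>0; P3→X gives 10>9]
(D,S,X): not NE [P1→B gives 7>0]
(D,S,Y): not NE [P2→P gives 8>5; P3→X gives 6>2]
(D,S,Z): not NE [P1→A gives 9>7; P3→X gives 6>4]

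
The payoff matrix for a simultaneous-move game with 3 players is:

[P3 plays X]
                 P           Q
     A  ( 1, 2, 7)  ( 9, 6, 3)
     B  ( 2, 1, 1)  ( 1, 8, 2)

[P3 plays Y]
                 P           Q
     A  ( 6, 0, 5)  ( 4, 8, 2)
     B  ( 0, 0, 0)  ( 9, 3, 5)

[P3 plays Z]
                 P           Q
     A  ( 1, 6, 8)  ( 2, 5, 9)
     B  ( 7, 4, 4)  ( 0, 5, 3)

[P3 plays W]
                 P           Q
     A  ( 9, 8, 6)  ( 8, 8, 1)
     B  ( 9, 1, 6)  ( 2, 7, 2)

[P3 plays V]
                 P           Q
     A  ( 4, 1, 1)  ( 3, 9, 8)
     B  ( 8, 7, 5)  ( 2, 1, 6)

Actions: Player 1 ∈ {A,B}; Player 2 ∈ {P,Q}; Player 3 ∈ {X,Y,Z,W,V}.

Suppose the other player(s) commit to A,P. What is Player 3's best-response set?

u_3(X vs A,P) = 7
u_3(Y vs A,P) = 5
u_3(Z vs A,P) = 8
u_3(W vs A,P) = 6
u_3(V vs A,P) = 1
max payoff 8 at {Z}

argmax u_3 = {Z}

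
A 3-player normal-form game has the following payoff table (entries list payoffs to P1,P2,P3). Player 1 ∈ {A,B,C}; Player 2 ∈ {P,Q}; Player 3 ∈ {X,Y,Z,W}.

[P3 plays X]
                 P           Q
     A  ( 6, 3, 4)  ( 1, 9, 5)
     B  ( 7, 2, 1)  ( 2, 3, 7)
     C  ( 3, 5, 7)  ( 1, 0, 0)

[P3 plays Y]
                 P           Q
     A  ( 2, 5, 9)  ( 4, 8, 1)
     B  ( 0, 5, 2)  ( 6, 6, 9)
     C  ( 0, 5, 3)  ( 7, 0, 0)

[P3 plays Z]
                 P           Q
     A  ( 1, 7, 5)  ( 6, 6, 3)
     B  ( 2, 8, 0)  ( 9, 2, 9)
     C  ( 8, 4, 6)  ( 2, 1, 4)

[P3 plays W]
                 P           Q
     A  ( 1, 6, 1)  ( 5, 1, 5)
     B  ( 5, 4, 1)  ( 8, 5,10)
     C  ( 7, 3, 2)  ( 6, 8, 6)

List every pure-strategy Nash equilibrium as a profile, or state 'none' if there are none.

(A,P,X): not NE [P1→B gives 7>6; P2→Q gives 9>3; P3→Y gives 9>4]
(A,P,Y): not NE [P2→Q gives 8>5]
(A,P,Z): not NE [P1→C gives 8>1; P3→Y gives 9>5]
(A,P,W): not NE [P1→C gives 7>1; P3→Y gives 9>1]
(A,Q,X): not NE [P1→B gives 2>1]
(A,Q,Y): not NE [P1→C gives 7>4; P3→W gives 5>1]
(A,Q,Z): not NE [P1→B gives 9>6; P2→P gives 7>6; P3→W gives 5>3]
(A,Q,W): not NE [P1→B gives 8>5; P2→P gives 6>1]
(B,P,X): not NE [P2→Q gives 3>2; P3→Y gives 2>1]
(B,P,Y): not NE [P1→A gives 2>0; P2→Q gives 6>5]
(B,P,Z): not NE [P1→C gives 8>2; P3→Y gives 2>0]
(B,P,W): not NE [P1→C gives 7>5; P2→Q gives 5>4; P3→Y gives 2>1]
(B,Q,X): not NE [P3→W gives 10>7]
(B,Q,Y): not NE [P1→C gives 7>6; P3→W gives 10>9]
(B,Q,Z): not NE [P2→P gives 8>2; P3→W gives 10>9]
(B,Q,W): NE
(C,P,X): not NE [P1→B gives 7>3]
(C,P,Y): not NE [P1→A gives 2>0; P3→X gives 7>3]
(C,P,Z): not NE [P3→X gives 7>6]
(C,P,W): not NE [P2→Q gives 8>3; P3→X gives 7>2]
(C,Q,X): not NE [P1→B gives 2>1; P2→P gives 5>0; P3→W gives 6>0]
(C,Q,Y): not NE [P2→P gives 5>0; P3→W gives 6>0]
(C,Q,Z): not NE [P1→B gives 9>2; P2→P gives 4>1; P3→W gives 6>4]
(C,Q,W): not NE [P1→B gives 8>6]

Nash profiles: (B,Q,W)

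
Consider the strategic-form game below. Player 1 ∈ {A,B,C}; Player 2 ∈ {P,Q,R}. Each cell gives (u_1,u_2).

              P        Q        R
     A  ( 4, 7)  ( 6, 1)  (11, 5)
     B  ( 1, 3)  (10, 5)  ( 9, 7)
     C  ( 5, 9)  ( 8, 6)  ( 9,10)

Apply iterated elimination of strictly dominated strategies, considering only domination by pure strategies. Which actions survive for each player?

Survivors P1:{A,C} P2:{P,R}

P2 drop Q (R beats it: A:5>1 B:7>5 C:10>6)
P1 drop B (A beats it: P:4>1 R:11>9)
P1→{A,C} P2→{P,R}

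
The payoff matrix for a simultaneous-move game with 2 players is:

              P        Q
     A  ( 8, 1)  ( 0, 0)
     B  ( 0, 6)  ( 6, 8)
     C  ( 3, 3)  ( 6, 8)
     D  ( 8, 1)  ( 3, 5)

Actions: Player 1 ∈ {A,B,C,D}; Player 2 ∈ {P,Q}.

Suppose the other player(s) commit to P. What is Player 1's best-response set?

argmax u_1 = {A,D}

u_1(A vs P) = 8
u_1(B vs P) = 0
u_1(C vs P) = 3
u_1(D vs P) = 8
max payoff 8 at {A,D}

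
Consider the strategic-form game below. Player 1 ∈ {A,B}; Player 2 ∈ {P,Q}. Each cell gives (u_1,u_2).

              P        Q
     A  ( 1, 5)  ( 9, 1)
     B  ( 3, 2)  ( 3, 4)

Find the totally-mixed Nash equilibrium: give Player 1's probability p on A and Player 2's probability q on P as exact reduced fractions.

p=1/3, q=3/4

P1 indiff ⇒ q·1+(1-q)·9 = q·3+(1-q)·3 ⇒ q(-2) = (1-q)(-6) ⇒ q = 3/4
P2 indiff ⇒ p·5+(1-p)·2 = p·1+(1-p)·4 ⇒ p(4) = (1-p)(2) ⇒ p = 1/3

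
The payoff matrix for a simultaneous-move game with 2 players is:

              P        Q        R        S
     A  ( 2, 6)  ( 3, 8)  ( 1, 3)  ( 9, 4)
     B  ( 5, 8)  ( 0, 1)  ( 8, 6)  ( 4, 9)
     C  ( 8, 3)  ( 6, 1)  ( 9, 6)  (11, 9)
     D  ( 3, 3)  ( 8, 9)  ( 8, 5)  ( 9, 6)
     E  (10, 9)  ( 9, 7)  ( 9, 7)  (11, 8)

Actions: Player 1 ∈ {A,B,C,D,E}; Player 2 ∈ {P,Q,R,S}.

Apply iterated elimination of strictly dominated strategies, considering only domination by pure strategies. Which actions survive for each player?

P1 drop A (C beats it: P:8>2 Q:6>3 R:9>1 S:11>9)
P1 drop B (C beats it: P:8>5 Q:6>0 R:9>8 S:11>4)
P1 drop D (E beats it: P:10>3 Q:9>8 R:9>8 S:11>9)
P2 drop Q (P beats it: C:3>1 E:9>7)
P2 drop R (S beats it: C:9>6 E:8>7)
P1→{C,E} P2→{P,S}

Survivors P1:{C,E} P2:{P,S}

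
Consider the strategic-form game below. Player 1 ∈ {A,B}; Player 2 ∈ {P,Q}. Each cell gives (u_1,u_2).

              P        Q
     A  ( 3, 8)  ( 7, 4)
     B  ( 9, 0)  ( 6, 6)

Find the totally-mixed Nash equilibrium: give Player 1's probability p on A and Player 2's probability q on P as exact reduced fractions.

P1 indiff ⇒ q·3+(1-q)·7 = q·9+(1-q)·6 ⇒ q(-6) = (1-q)(-1) ⇒ q = 1/7
P2 indiff ⇒ p·8+(1-p)·0 = p·4+(1-p)·6 ⇒ p(4) = (1-p)(6) ⇒ p = 3/5

(p,q) = (3/5, 1/7)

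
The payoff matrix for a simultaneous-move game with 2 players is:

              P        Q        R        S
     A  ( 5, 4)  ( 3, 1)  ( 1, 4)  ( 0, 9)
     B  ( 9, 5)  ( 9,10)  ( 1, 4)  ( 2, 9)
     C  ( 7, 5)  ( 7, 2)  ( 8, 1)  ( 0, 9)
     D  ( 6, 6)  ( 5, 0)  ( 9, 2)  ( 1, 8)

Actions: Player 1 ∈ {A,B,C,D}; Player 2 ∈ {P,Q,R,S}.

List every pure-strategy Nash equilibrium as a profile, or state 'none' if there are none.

(A,P): not NE [P1→B gives 9>5; P2→S gives 9>4]
(A,Q): not NE [P1→B gives 9>3; P2→S gives 9>1]
(A,R): not NE [P1→D gives 9>1; P2→S gives 9>4]
(A,S): not NE [P1→B gives 2>0]
(B,P): not NE [P2→Q gives 10>5]
(B,Q): NE
(B,R): not NE [P1→D gives 9>1; P2→Q gives 10>4]
(B,S): not NE [P2→Q gives 10>9]
(C,P): not NE [P1→B gives 9>7; P2→S gives 9>5]
(C,Q): not NE [P1→B gives 9>7; P2→S gives 9>2]
(C,R): not NE [P1→D gives 9>8; P2→S gives 9>1]
(C,S): not NE [P1→B gives 2>0]
(D,P): not NE [P1→B gives 9>6; P2→S gives 8>6]
(D,Q): not NE [P1→B gives 9>5; P2→S gives 8>0]
(D,R): not NE [P2→S gives 8>2]
(D,S): not NE [P1→B gives 2>1]

Nash profiles: (B,Q)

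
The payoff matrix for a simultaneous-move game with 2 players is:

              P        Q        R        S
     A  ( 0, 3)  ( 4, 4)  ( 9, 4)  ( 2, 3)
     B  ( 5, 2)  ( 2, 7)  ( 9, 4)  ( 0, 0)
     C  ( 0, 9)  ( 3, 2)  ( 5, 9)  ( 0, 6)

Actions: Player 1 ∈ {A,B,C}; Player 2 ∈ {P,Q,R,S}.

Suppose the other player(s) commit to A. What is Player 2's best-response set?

P2 best: {Q,R}

u_2(P vs A) = 3
u_2(Q vs A) = 4
u_2(R vs A) = 4
u_2(S vs A) = 3
max payoff 4 at {Q,R}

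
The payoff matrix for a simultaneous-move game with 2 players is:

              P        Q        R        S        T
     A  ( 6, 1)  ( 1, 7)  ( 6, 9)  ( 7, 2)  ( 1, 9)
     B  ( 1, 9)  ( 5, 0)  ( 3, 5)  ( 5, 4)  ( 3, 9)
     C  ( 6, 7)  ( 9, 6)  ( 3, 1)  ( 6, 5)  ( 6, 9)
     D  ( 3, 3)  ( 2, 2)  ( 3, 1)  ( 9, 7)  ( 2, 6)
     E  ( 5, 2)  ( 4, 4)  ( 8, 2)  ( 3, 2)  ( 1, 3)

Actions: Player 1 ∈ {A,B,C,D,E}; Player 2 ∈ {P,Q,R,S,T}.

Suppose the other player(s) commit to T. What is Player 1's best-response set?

u_1(A vs T) = 1
u_1(B vs T) = 3
u_1(C vs T) = 6
u_1(D vs T) = 2
u_1(E vs T) = 1
max payoff 6 at {C}

BR_1 = {C}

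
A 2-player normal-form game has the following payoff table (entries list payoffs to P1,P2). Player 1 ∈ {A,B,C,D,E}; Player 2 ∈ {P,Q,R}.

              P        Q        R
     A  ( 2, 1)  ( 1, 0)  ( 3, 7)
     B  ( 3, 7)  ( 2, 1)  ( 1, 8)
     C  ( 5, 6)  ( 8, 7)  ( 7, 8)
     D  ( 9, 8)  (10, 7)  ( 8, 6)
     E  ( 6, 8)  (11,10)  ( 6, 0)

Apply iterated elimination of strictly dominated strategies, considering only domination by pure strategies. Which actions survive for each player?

P1 drop A (C beats it: P:5>2 Q:8>1 R:7>3)
P1 drop B (C beats it: P:5>3 Q:8>2 R:7>1)
P1 drop C (D beats it: P:9>5 Q:10>8 R:8>7)
P2 drop R (P beats it: D:8>6 E:8>0)
P1→{D,E} P2→{P,Q}

Survivors P1:{D,E} P2:{P,Q}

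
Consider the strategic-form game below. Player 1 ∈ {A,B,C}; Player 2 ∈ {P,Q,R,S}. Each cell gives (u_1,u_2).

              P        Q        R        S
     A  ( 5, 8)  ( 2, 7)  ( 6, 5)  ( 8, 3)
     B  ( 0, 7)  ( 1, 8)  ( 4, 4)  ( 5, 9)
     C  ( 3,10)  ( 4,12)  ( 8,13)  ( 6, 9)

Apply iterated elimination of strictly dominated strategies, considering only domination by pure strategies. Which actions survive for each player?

IESDS → P1:{A,C} P2:{P,Q,R}

P1 drop B (A beats it: P:5>0 Q:2>1 R:6>4 S:8>5)
P2 drop S (P beats it: A:8>3 C:10>9)
P1→{A,C} P2→{P,Q,R}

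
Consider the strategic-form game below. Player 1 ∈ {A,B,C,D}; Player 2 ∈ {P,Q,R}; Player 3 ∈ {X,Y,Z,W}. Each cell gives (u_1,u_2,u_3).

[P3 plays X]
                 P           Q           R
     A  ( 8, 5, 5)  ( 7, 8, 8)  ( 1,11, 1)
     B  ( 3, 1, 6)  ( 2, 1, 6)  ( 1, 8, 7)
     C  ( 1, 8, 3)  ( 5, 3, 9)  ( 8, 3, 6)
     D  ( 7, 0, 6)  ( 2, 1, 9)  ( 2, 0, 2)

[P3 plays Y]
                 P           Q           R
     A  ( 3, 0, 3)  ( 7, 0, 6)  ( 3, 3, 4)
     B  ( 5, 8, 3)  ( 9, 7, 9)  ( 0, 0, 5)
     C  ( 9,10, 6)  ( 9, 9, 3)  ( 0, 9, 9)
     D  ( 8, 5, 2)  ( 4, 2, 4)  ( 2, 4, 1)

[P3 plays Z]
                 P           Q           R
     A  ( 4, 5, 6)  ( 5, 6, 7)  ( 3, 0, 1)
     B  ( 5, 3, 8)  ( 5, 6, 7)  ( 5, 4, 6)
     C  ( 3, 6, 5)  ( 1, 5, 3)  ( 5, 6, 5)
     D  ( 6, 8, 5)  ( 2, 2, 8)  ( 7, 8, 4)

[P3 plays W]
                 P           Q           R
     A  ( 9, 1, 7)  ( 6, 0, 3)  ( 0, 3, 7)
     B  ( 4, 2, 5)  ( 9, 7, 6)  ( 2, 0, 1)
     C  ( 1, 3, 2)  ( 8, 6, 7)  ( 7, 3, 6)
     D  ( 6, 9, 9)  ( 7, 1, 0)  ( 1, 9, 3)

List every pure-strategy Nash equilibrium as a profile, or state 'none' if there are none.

NE set: (C,P,Y), (D,R,Z)

(A,P,X): not NE [P2→R gives 11>5; P3→W gives 7>5]
(A,P,Y): not NE [P1→C gives 9>3; P2→R gives 3>0; P3→W gives 7>3]
(A,P,Z): not NE [P1→D gives 6>4; P2→Q gives 6>5; P3→W gives 7>6]
(A,P,W): not NE [P2→R gives 3>1]
(A,Q,X): not NE [P2→R gives 11>8]
(A,Q,Y): not NE [P1→C gives 9>7; P2→R gives 3>0; P3→X gives 8>6]
(A,Q,Z): not NE [P3→X gives 8>7]
(A,Q,W): not NE [P1→B gives 9>6; P2→R gives 3>0; P3→X gives 8>3]
(A,R,X): not NE [P1→C gives 8>1; P3→W gives 7>1]
(A,R,Y): not NE [P3→W gives 7>4]
(A,R,Z): not NE [P1→D gives 7>3; P2→Q gives 6>0; P3→W gives 7>1]
(A,R,W): not NE [P1→C gives 7>0]
(B,P,X): not NE [P1→A gives 8>3; P2→R gives 8>1; P3→Z gives 8>6]
(B,P,Y): not NE [P1→C gives 9>5; P3→Z gives 8>3]
(B,P,Z): not NE [P1→D gives 6>5; P2→Q gives 6>3]
(B,P,W): not NE [P1→A gives 9>4; P2→Q gives 7>2; P3→Z gives 8>5]
(B,Q,X): not NE [P1→A gives 7>2; P2→R gives 8>1; P3→Y gives 9>6]
(B,Q,Y): not NE [P2→P gives 8>7]
(B,Q,Z): not NE [P3→Y gives 9>7]
(B,Q,W): not NE [P3→Y gives 9>6]
(B,R,X): not NE [P1→C gives 8>1]
(B,R,Y): not NE [P1→A gives 3>0; P2→P gives 8>0; P3→X gives 7>5]
(B,R,Z): not NE [P1→D gives 7>5; P2→Q gives 6>4; P3→X gives 7>6]
(B,R,W): not NE [P1→C gives 7>2; P2→Q gives 7>0; P3→X gives 7>1]
(C,P,X): not NE [P1→A gives 8>1; P3→Y gives 6>3]
(C,P,Y): NE
(C,P,Z): not NE [P1→D gives 6>3; P3→Y gives 6>5]
(C,P,W): not NE [P1→A gives 9>1; P2→Q gives 6>3; P3→Y gives 6>2]
(C,Q,X): not NE [P1→A gives 7>5; P2→P gives 8>3]
(C,Q,Y): not NE [P2→P gives 10>9; P3→X gives 9>3]
(C,Q,Z): not NE [P1→B gives 5>1; P2→R gives 6>5; P3→X gives 9>3]
(C,Q,W): not NE [P1→B gives 9>8; P3→X gives 9>7]
(C,R,X): not NE [P2→P gives 8>3; P3→Y gives 9>6]
(C,R,Y): not NE [P1→A gives 3>0; P2→P gives 10>9]
(C,R,Z): not NE [P1→D gives 7>5; P3→Y gives 9>5]
(C,R,W): not NE [P2→Q gives 6>3; P3→Y gives 9>6]
(D,P,X): not NE [P1→A gives 8>7; P2→Q gives 1>0; P3→W gives 9>6]
(D,P,Y): not NE [P1→C gives 9>8; P3→W gives 9>2]
(D,P,Z): not NE [P3→W gives 9>5]
(D,P,W): not NE [P1→A gives 9>6]
(D,Q,X): not NE [P1→A gives 7>2]
(D,Q,Y): not NE [P1→C gives 9>4; P2→P gives 5>2; P3→X gives 9>4]
(D,Q,Z): not NE [P1→B gives 5>2; P2→R gives 8>2; P3→X gives 9>8]
(D,Q,W): not NE [P1→B gives 9>7; P2→R gives 9>1; P3→X gives 9>0]
(D,R,X): not NE [P1→C gives 8>2; P2→Q gives 1>0; P3→Z gives 4>2]
(D,R,Y): not NE [P1→A gives 3>2; P2→P gives 5>4; P3→Z gives 4>1]
(D,R,Z): NE
(D,R,W): not NE [P1→C gives 7>1; P3→Z gives 4>3]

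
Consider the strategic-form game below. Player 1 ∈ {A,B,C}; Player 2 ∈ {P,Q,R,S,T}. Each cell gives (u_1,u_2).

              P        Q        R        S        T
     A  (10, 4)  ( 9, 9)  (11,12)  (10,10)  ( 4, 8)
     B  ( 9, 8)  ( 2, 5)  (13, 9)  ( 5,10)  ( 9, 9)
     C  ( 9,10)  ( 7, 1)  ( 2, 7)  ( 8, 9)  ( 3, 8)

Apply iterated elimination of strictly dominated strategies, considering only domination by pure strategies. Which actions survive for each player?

Survivors P1:{A,B} P2:{R,S}

P1 drop C (A beats it: P:10>9 Q:9>7 R:11>2 S:10>8 T:4>3)
P2 drop P (R beats it: A:12>4 B:9>8)
P2 drop Q (R beats it: A:12>9 B:9>5)
P2 drop T (S beats it: A:10>8 B:10>9)
P1→{A,B} P2→{R,S}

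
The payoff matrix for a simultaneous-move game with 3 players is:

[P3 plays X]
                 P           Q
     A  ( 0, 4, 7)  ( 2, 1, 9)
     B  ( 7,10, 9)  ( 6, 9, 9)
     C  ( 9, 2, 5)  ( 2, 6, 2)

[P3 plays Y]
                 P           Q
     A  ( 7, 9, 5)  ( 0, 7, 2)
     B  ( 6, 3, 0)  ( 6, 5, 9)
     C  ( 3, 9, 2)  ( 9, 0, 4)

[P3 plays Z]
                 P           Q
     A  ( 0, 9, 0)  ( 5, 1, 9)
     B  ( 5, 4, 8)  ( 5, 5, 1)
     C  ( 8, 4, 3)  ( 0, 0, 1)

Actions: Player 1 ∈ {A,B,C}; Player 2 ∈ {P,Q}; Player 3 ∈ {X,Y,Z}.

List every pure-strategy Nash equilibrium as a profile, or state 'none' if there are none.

PSNE: ∅

(A,P,X): not NE [P1→C gives 9>0]
(A,P,Y): not NE [P3→X gives 7>5]
(A,P,Z): not NE [P1→C gives 8>0; P3→X gives 7>0]
(A,Q,X): not NE [P1→B gives 6>2; P2→P gives 4>1]
(A,Q,Y): not NE [P1→C gives 9>0; P2→P gives 9>7; P3→Z gives 9>2]
(A,Q,Z): not NE [P2→P gives 9>1]
(B,P,X): not NE [P1→C gives 9>7]
(B,P,Y): not NE [P1→A gives 7>6; P2→Q gives 5>3; P3→X gives 9>0]
(B,P,Z): not NE [P1→C gives 8>5; P2→Q gives 5>4; P3→X gives 9>8]
(B,Q,X): not NE [P2→P gives 10>9]
(B,Q,Y): not NE [P1→C gives 9>6]
(B,Q,Z): not NE [P3→Y gives 9>1]
(C,P,X): not NE [P2→Q gives 6>2]
(C,P,Y): not NE [P1→A gives 7>3; P3→X gives 5>2]
(C,P,Z): not NE [P3→X gives 5>3]
(C,Q,X): not NE [P1→B gives 6>2; P3→Y gives 4>2]
(C,Q,Y): not NE [P2→P gives 9>0]
(C,Q,Z): not NE [P1→B gives 5>0; P2→P gives 4>0; P3→Y gives 4>1]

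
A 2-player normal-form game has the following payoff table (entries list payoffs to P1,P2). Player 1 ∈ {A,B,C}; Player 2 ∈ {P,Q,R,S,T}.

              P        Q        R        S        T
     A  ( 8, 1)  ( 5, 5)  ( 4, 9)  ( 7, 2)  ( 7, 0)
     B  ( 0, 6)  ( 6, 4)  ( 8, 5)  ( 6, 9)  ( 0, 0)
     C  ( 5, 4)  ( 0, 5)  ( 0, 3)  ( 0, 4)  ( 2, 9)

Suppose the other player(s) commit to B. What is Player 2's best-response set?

argmax u_2 = {S}

u_2(P vs B) = 6
u_2(Q vs B) = 4
u_2(R vs B) = 5
u_2(S vs B) = 9
u_2(T vs B) = 0
max payoff 9 at {S}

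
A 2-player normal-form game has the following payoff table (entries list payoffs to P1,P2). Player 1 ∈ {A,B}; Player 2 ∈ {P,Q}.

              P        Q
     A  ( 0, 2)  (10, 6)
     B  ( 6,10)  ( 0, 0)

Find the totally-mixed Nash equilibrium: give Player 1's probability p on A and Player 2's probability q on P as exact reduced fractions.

P1 mixes 5/7 on A; P2 mixes 5/8 on P

P1 indiff ⇒ q·0+(1-q)·10 = q·6+(1-q)·0 ⇒ q(-6) = (1-q)(-10) ⇒ q = 5/8
P2 indiff ⇒ p·2+(1-p)·10 = p·6+(1-p)·0 ⇒ p(-4) = (1-p)(-10) ⇒ p = 5/7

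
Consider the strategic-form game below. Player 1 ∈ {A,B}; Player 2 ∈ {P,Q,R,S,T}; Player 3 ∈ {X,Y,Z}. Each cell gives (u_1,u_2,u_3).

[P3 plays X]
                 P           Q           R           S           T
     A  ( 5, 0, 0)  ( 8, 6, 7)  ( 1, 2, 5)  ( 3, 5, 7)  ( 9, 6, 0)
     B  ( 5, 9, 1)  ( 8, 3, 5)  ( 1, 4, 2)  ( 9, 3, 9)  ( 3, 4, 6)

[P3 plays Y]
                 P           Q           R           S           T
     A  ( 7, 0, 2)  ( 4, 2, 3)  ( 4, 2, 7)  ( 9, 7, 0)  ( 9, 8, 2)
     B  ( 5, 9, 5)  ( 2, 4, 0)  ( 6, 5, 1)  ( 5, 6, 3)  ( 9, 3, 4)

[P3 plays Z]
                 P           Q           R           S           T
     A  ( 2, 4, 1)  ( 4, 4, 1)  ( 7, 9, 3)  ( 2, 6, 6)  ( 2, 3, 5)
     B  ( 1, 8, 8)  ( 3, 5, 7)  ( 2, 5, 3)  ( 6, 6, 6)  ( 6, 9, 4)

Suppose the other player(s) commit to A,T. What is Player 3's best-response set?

argmax u_3 = {Z}

u_3(X vs A,T) = 0
u_3(Y vs A,T) = 2
u_3(Z vs A,T) = 5
max payoff 5 at {Z}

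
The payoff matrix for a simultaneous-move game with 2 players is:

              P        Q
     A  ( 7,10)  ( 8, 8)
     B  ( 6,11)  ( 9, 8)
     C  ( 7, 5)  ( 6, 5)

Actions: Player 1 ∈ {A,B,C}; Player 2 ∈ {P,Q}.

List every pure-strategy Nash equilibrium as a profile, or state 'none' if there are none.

PSNE = {(A,P), (C,P)}

(A,P): NE
(A,Q): not NE [P1→B gives 9>8; P2→P gives 10>8]
(B,P): not NE [P1→C gives 7>6]
(B,Q): not NE [P2→P gives 11>8]
(C,P): NE
(C,Q): not NE [P1→B gives 9>6]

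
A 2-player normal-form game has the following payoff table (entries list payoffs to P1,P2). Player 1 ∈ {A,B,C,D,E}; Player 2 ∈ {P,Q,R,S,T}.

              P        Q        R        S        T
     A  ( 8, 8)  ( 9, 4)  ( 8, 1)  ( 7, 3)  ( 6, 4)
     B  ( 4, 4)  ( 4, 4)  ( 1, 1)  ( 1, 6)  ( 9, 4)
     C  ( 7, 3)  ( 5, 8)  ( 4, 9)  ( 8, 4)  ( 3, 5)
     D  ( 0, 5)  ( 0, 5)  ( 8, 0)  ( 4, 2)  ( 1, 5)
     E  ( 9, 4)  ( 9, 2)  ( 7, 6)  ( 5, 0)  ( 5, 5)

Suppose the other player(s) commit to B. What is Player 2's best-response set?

P2 best: {S}

u_2(P vs B) = 4
u_2(Q vs B) = 4
u_2(R vs B) = 1
u_2(S vs B) = 6
u_2(T vs B) = 4
max payoff 6 at {S}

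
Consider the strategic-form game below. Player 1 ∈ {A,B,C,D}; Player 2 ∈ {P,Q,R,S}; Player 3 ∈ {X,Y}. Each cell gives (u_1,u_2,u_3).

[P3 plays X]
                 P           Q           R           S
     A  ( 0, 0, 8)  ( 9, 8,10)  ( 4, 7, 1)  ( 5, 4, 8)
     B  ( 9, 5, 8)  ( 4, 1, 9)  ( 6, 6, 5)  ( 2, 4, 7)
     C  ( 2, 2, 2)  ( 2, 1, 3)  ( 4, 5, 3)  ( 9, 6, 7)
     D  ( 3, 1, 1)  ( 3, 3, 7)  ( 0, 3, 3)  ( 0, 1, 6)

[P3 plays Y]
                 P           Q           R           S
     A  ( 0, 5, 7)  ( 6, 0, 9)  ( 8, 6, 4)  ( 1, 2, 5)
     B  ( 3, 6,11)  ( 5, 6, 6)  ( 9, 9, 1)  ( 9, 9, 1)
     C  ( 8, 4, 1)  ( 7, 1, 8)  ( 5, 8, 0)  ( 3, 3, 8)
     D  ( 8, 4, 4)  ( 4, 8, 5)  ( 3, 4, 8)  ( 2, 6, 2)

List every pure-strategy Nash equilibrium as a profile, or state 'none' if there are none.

(A,P,X): not NE [P1→B gives 9>0; P2→Q gives 8>0]
(A,P,Y): not NE [P1→D gives 8>0; P2→R gives 6>5; P3→X gives 8>7]
(A,Q,X): NE
(A,Q,Y): not NE [P1→C gives 7>6; P2→R gives 6>0; P3→X gives 10>9]
(A,R,X): not NE [P1→B gives 6>4; P2→Q gives 8>7; P3→Y gives 4>1]
(A,R,Y): not NE [P1→B gives 9>8]
(A,S,X): not NE [P1→C gives 9>5; P2→Q gives 8>4]
(A,S,Y): not NE [P1→B gives 9>1; P2→R gives 6>2; P3→X gives 8>5]
(B,P,X): not NE [P2→R gives 6>5; P3→Y gives 11>8]
(B,P,Y): not NE [P1→D gives 8>3; P2→S gives 9>6]
(B,Q,X): not NE [P1→A gives 9>4; P2→R gives 6>1]
(B,Q,Y): not NE [P1→C gives 7>5; P2→S gives 9>6; P3→X gives 9>6]
(B,R,X): NE
(B,R,Y): not NE [P3→X gives 5>1]
(B,S,X): not NE [P1→C gives 9>2; P2→R gives 6>4]
(B,S,Y): not NE [P3→X gives 7>1]
(C,P,X): not NE [P1→B gives 9>2; P2→S gives 6>2]
(C,P,Y): not NE [P2→R gives 8>4; P3→X gives 2>1]
(C,Q,X): not NE [P1→A gives 9>2; P2→S gives 6>1; P3→Y gives 8>3]
(C,Q,Y): not NE [P2→R gives 8>1]
(C,R,X): not NE [P1→B gives 6>4; P2→S gives 6>5]
(C,R,Y): not NE [P1→B gives 9>5; P3→X gives 3>0]
(C,S,X): not NE [P3→Y gives 8>7]
(C,S,Y): not NE [P1→B gives 9>3; P2→R gives 8>3]
(D,P,X): not NE [P1→B gives 9>3; P2→R gives 3>1; P3→Y gives 4>1]
(D,P,Y): not NE [P2→Q gives 8>4]
(D,Q,X): not NE [P1→A gives 9>3]
(D,Q,Y): not NE [P1→C gives 7>4; P3→X gives 7>5]
(D,R,X): not NE [P1→B gives 6>0; P3→Y gives 8>3]
(D,R,Y): not NE [P1→B gives 9>3; P2→Q gives 8>4]
(D,S,X): not NE [P1→C gives 9>0; P2→R gives 3>1]
(D,S,Y): not NE [P1→B gives 9>2; P2→Q gives 8>6; P3→X gives 6>2]

Nash profiles: (A,Q,X), (B,R,X)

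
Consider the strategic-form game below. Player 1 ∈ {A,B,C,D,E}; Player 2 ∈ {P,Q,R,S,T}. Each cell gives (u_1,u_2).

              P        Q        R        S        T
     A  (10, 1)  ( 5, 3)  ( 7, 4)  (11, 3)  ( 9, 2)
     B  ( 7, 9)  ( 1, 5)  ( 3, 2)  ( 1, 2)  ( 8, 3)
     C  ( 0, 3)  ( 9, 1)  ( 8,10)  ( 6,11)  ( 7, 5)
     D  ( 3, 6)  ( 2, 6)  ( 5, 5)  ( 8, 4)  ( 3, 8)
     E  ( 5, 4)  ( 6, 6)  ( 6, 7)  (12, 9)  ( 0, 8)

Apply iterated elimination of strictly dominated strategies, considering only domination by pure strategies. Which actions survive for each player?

P1 drop B (A beats it: P:10>7 Q:5>1 R:7>3 S:11>1 T:9>8)
P1 drop D (A beats it: P:10>3 Q:5>2 R:7>5 S:11>8 T:9>3)
P2 drop P (R beats it: A:4>1 C:10>3 E:7>4)
P2 drop Q (R beats it: A:4>3 C:10>1 E:7>6)
P2 drop T (S beats it: A:3>2 C:11>5 E:9>8)
P1→{A,C,E} P2→{R,S}

Remaining: P1:{A,C,E} P2:{R,S}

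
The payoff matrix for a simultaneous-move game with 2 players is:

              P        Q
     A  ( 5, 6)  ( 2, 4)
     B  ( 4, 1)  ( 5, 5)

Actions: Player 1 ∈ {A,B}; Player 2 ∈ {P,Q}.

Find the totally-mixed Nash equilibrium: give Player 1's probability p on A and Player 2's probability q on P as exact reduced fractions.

P1 mixes 2/3 on A; P2 mixes 3/4 on P

P1 indiff ⇒ q·5+(1-q)·2 = q·4+(1-q)·5 ⇒ q(1) = (1-q)(3) ⇒ q = 3/4
P2 indiff ⇒ p·6+(1-p)·1 = p·4+(1-p)·5 ⇒ p(2) = (1-p)(4) ⇒ p = 2/3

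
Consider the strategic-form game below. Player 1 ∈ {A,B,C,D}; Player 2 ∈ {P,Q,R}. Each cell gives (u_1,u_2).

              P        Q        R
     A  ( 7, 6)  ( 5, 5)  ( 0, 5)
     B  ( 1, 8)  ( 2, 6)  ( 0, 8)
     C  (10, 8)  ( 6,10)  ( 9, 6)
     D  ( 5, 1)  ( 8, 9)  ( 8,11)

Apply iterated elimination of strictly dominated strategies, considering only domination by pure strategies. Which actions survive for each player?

P1 drop A (C beats it: P:10>7 Q:6>5 R:9>0)
P1 drop B (C beats it: P:10>1 Q:6>2 R:9>0)
P2 drop P (Q beats it: C:10>8 D:9>1)
P1→{C,D} P2→{Q,R}

IESDS → P1:{C,D} P2:{Q,R}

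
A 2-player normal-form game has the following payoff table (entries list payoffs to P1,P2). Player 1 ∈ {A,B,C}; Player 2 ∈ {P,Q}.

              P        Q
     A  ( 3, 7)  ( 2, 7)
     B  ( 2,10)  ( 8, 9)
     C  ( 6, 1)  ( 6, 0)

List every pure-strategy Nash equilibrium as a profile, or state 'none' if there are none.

PSNE = {(C,P)}

(A,P): not NE [P1→C gives 6>3]
(A,Q): not NE [P1→B gives 8>2]
(B,P): not NE [P1→C gives 6>2]
(B,Q): not NE [P2→P gives 10>9]
(C,P): NE
(C,Q): not NE [P1→B gives 8>6; P2→P gives 1>0]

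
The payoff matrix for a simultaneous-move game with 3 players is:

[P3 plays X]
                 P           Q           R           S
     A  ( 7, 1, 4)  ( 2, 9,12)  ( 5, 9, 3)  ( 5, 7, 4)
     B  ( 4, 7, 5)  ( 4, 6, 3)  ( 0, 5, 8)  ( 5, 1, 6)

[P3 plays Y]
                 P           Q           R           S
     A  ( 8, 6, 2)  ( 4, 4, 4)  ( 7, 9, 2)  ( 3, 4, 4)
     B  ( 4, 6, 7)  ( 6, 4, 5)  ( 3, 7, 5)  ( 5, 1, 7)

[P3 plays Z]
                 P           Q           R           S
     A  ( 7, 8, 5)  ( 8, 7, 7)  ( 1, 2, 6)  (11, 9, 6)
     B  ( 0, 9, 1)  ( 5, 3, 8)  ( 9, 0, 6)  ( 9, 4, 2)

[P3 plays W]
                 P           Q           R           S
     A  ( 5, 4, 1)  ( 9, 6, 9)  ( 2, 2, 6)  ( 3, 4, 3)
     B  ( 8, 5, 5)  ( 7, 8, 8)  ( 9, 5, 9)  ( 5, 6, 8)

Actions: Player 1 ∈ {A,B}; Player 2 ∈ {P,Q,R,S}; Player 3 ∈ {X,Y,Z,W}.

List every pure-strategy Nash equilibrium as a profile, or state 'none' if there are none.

(A,P,X): not NE [P2→R gives 9>1; P3→Z gives 5>4]
(A,P,Y): not NE [P2→R gives 9>6; P3→Z gives 5>2]
(A,P,Z): not NE [P2→S gives 9>8]
(A,P,W): not NE [P1→B gives 8>5; P2→Q gives 6>4; P3→Z gives 5>1]
(A,Q,X): not NE [P1→B gives 4>2]
(A,Q,Y): not NE [P1→B gives 6>4; P2→R gives 9>4; P3→X gives 12>4]
(A,Q,Z): not NE [P2→S gives 9>7; P3→X gives 12>7]
(A,Q,W): not NE [P3→X gives 12>9]
(A,R,X): not NE [P3→W gives 6>3]
(A,R,Y): not NE [P3→W gives 6>2]
(A,R,Z): not NE [P1→B gives 9>1; P2→S gives 9>2]
(A,R,W): not NE [P1→B gives 9>2; P2→Q gives 6>2]
(A,S,X): not NE [P2→R gives 9>7; P3→Z gives 6>4]
(A,S,Y): not NE [P1→B gives 5>3; P2→R gives 9>4; P3→Z gives 6>4]
(A,S,Z): NE
(A,S,W): not NE [P1→B gives 5>3; P2→Q gives 6>4; P3→Z gives 6>3]
(B,P,X): not NE [P1→A gives 7>4; P3→Y gives 7>5]
(B,P,Y): not NE [P1→A gives 8>4; P2→R gives 7>6]
(B,P,Z): not NE [P1→A gives 7>0; P3→Y gives 7>1]
(B,P,W): not NE [P2→Q gives 8>5; P3→Y gives 7>5]
(B,Q,X): not NE [P2→P gives 7>6; P3→W gives 8>3]
(B,Q,Y): not NE [P2→R gives 7>4; P3→W gives 8>5]
(B,Q,Z): not NE [P1→A gives 8>5; P2→P gives 9>3]
(B,Q,W): not NE [P1→A gives 9>7]
(B,R,X): not NE [P1→A gives 5>0; P2→P gives 7>5; P3→W gives 9>8]
(B,R,Y): not NE [P1→A gives 7>3; P3→W gives 9>5]
(B,R,Z): not NE [P2→P gives 9>0; P3→W gives 9>6]
(B,R,W): not NE [P2→Q gives 8>5]
(B,S,X): not NE [P2→P gives 7>1; P3→W gives 8>6]
(B,S,Y): not NE [P2→R gives 7>1; P3→W gives 8>7]
(B,S,Z): not NE [P1→A gives 11>9; P2→P gives 9>4; P3→W gives 8>2]
(B,S,W): not NE [P2→Q gives 8>6]

NE set: (A,S,Z)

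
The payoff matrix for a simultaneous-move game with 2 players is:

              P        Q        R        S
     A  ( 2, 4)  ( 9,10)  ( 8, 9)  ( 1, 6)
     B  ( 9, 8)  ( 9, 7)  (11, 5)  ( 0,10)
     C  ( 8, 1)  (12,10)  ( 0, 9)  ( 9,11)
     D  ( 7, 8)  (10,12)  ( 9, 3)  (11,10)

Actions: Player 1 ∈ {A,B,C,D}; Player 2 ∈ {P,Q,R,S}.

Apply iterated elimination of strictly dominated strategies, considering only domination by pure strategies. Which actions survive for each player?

Survivors P1:{C,D} P2:{Q,S}

P1 drop A (D beats it: P:7>2 Q:10>9 R:9>8 S:11>1)
P2 drop P (S beats it: B:10>8 C:11>1 D:10>8)
P2 drop R (Q beats it: B:7>5 C:10>9 D:12>3)
P1 drop B (C beats it: Q:12>9 S:9>0)
P1→{C,D} P2→{Q,S}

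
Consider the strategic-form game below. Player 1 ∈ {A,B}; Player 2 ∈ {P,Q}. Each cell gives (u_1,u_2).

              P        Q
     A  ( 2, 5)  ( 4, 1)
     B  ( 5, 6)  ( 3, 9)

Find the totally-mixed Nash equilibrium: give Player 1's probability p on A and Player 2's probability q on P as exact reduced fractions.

P1 indiff ⇒ q·2+(1-q)·4 = q·5+(1-q)·3 ⇒ q(-3) = (1-q)(-1) ⇒ q = 1/4
P2 indiff ⇒ p·5+(1-p)·6 = p·1+(1-p)·9 ⇒ p(4) = (1-p)(3) ⇒ p = 3/7

(p,q) = (3/7, 1/4)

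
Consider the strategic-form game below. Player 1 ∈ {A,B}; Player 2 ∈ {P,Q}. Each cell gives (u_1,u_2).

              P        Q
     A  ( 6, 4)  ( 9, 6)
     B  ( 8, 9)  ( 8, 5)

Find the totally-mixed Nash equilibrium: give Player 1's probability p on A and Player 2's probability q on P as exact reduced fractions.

P1 indiff ⇒ q·6+(1-q)·9 = q·8+(1-q)·8 ⇒ q(-2) = (1-q)(-1) ⇒ q = 1/3
P2 indiff ⇒ p·4+(1-p)·9 = p·6+(1-p)·5 ⇒ p(-2) = (1-p)(-4) ⇒ p = 2/3

p=2/3, q=1/3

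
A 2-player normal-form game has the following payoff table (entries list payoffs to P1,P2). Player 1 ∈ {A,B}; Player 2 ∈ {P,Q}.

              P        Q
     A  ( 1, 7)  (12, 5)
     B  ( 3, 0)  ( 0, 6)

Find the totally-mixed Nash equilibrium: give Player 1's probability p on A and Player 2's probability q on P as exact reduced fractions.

P1 indiff ⇒ q·1+(1-q)·12 = q·3+(1-q)·0 ⇒ q(-2) = (1-q)(-12) ⇒ q = 6/7
P2 indiff ⇒ p·7+(1-p)·0 = p·5+(1-p)·6 ⇒ p(2) = (1-p)(6) ⇒ p = 3/4

P1 mixes 3/4 on A; P2 mixes 6/7 on P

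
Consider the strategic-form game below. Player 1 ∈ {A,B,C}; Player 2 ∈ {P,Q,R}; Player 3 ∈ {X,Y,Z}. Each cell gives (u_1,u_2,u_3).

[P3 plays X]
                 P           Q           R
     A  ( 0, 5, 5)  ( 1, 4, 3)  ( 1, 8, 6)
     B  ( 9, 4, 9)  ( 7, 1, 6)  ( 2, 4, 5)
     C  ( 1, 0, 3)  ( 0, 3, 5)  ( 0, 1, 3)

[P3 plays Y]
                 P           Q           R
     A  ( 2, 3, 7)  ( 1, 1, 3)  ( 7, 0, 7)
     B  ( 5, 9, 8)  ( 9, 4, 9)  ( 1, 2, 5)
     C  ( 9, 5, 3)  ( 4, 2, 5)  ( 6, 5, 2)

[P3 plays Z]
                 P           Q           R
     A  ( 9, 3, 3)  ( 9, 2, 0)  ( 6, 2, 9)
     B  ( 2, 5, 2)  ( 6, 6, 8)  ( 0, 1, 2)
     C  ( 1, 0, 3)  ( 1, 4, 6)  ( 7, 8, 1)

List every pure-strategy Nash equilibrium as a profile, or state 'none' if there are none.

(A,P,X): not NE [P1→B gives 9>0; P2→R gives 8>5; P3→Y gives 7>5]
(A,P,Y): not NE [P1→C gives 9>2]
(A,P,Z): not NE [P3→Y gives 7>3]
(A,Q,X): not NE [P1→B gives 7>1; P2→R gives 8>4]
(A,Q,Y): not NE [P1→B gives 9>1; P2→P gives 3>1]
(A,Q,Z): not NE [P2→P gives 3>2; P3→Y gives 3>0]
(A,R,X): not NE [P1→B gives 2>1; P3→Z gives 9>6]
(A,R,Y): not NE [P2→P gives 3>0; P3→Z gives 9>7]
(A,R,Z): not NE [P1→C gives 7>6; P2→P gives 3>2]
(B,P,X): NE
(B,P,Y): not NE [P1→C gives 9>5; P3→X gives 9>8]
(B,P,Z): not NE [P1→A gives 9>2; P2→Q gives 6>5; P3→X gives 9>2]
(B,Q,X): not NE [P2→R gives 4>1; P3→Y gives 9>6]
(B,Q,Y): not NE [P2→P gives 9>4]
(B,Q,Z): not NE [P1→A gives 9>6; P3→Y gives 9>8]
(B,R,X): NE
(B,R,Y): not NE [P1→A gives 7>1; P2→P gives 9>2]
(B,R,Z): not NE [P1→C gives 7>0; P2→Q gives 6>1; P3→Y gives 5>2]
(C,P,X): not NE [P1→B gives 9>1; P2→Q gives 3>0]
(C,P,Y): NE
(C,P,Z): not NE [P1→A gives 9>1; P2→R gives 8>0]
(C,Q,X): not NE [P1→B gives 7>0; P3→Z gives 6>5]
(C,Q,Y): not NE [P1→B gives 9>4; P2→R gives 5>2; P3→Z gives 6>5]
(C,Q,Z): not NE [P1→A gives 9>1; P2→R gives 8>4]
(C,R,X): not NE [P1→B gives 2>0; P2→Q gives 3>1]
(C,R,Y): not NE [P1→A gives 7>6; P3→X gives 3>2]
(C,R,Z): not NE [P3→X gives 3>1]

Nash profiles: (B,P,X), (B,R,X), (C,P,Y)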